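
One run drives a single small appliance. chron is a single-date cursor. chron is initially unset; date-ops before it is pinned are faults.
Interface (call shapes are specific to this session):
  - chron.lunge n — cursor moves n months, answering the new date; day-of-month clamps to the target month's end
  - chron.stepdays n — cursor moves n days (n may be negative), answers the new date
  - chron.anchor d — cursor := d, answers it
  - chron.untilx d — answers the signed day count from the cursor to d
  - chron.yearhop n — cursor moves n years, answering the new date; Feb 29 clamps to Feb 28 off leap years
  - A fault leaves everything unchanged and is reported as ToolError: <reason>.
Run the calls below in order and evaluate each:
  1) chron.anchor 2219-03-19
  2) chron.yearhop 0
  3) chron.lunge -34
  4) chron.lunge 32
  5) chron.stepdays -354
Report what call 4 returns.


> anchor d='2219-03-19'
[out] 2219-03-19
> yearhop n='0'
[out] 2219-03-19
> lunge n='-34'
[out] 2216-05-19
> lunge n='32'
[out] 2219-01-19
> stepdays n='-354'
[out] 2218-01-30

Answer: 2219-01-19


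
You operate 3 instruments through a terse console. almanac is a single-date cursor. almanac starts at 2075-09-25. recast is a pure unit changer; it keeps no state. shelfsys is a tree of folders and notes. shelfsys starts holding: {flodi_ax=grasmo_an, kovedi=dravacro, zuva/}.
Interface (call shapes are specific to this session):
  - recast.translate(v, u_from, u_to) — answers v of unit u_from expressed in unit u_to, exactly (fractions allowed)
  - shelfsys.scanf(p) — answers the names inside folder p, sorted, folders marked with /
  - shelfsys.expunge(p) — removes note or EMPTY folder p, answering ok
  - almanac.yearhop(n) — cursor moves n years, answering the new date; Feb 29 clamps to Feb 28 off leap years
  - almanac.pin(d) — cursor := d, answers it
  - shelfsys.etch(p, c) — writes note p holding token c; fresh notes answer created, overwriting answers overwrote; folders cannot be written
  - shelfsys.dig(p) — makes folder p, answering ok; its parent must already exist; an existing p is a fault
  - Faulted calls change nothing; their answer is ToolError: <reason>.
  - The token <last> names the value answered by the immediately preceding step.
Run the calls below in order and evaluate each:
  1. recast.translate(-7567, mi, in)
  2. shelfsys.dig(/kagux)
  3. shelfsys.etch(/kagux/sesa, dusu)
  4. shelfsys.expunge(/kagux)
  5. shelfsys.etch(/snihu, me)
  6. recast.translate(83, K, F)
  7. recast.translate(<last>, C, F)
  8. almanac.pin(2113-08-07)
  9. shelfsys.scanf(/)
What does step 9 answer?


·→ recast.translate(v: -7567, u_from: mi, u_to: in)
·← -479445120
·→ shelfsys.dig(p: /kagux)
·← ok
·→ shelfsys.etch(p: /kagux/sesa, c: dusu)
·← created
·→ shelfsys.expunge(p: /kagux)
·← ToolError: not empty
·→ shelfsys.etch(p: /snihu, c: me)
·← created
·→ recast.translate(v: 83, u_from: K, u_to: F)
·← -31027/100
·→ recast.translate(v: <last>, u_from: C, u_to: F)
·← -263243/500
·→ almanac.pin(d: 2113-08-07)
·← 2113-08-07
·→ shelfsys.scanf(p: /)
·← [flodi_ax, kagux/, kovedi, snihu, zuva/]

Answer: [flodi_ax, kagux/, kovedi, snihu, zuva/]


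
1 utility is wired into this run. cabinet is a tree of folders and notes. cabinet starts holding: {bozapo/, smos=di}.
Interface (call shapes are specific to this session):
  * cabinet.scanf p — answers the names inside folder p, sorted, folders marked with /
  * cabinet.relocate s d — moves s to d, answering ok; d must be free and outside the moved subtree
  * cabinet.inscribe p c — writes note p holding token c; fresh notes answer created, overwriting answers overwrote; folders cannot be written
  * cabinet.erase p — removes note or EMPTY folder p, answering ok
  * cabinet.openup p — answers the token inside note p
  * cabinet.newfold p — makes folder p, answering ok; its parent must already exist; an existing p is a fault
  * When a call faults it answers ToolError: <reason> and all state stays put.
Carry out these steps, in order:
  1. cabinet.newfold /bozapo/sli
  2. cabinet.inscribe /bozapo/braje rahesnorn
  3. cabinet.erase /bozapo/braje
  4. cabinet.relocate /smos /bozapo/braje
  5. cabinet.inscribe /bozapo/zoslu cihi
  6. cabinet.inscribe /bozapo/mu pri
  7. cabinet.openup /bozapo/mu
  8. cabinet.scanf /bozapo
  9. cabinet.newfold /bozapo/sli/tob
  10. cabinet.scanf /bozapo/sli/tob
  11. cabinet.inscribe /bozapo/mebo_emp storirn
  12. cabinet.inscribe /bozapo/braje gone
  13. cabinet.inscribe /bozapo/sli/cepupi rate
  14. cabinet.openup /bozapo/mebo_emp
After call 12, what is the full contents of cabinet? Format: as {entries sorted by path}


! 1. cabinet.newfold(/bozapo/sli) ~> ok
! 2. cabinet.inscribe(/bozapo/braje, rahesnorn) ~> created
! 3. cabinet.erase(/bozapo/braje) ~> ok
! 4. cabinet.relocate(/smos, /bozapo/braje) ~> ok
! 5. cabinet.inscribe(/bozapo/zoslu, cihi) ~> created
! 6. cabinet.inscribe(/bozapo/mu, pri) ~> created
! 7. cabinet.openup(/bozapo/mu) ~> pri
! 8. cabinet.scanf(/bozapo) ~> [braje, mu, sli/, zoslu]
! 9. cabinet.newfold(/bozapo/sli/tob) ~> ok
! 10. cabinet.scanf(/bozapo/sli/tob) ~> []
! 11. cabinet.inscribe(/bozapo/mebo_emp, storirn) ~> created
! 12. cabinet.inscribe(/bozapo/braje, gone) ~> overwrote
! 13. cabinet.inscribe(/bozapo/sli/cepupi, rate) ~> created
! 14. cabinet.openup(/bozapo/mebo_emp) ~> storirn

Answer: {bozapo/, bozapo/braje=gone, bozapo/mebo_emp=storirn, bozapo/mu=pri, bozapo/sli/, bozapo/sli/tob/, bozapo/zoslu=cihi}


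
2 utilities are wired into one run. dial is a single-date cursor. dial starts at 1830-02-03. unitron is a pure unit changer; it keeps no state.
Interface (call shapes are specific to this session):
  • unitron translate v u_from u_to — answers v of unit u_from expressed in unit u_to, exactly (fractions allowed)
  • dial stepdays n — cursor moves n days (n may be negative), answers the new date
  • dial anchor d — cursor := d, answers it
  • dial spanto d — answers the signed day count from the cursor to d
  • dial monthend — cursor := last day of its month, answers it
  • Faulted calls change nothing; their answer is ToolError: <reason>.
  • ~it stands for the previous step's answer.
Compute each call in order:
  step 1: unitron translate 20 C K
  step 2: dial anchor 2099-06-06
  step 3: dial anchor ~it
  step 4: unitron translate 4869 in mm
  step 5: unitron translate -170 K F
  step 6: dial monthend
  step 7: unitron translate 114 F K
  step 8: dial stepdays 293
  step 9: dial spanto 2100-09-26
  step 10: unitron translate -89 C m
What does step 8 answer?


CALL unitron translate[v=20; u_from=C; u_to=K]
RET  5863/20
CALL dial anchor[d=2099-06-06]
RET  2099-06-06
CALL dial anchor[d=~it]
RET  2099-06-06
CALL unitron translate[v=4869; u_from=in; u_to=mm]
RET  618363/5
CALL unitron translate[v=-170; u_from=K; u_to=F]
RET  -76567/100
CALL dial monthend[]
RET  2099-06-30
CALL unitron translate[v=114; u_from=F; u_to=K]
RET  57367/180
CALL dial stepdays[n=293]
RET  2100-04-19
CALL dial spanto[d=2100-09-26]
RET  160
CALL unitron translate[v=-89; u_from=C; u_to=m]
RET  ToolError: incompatible units

Answer: 2100-04-19


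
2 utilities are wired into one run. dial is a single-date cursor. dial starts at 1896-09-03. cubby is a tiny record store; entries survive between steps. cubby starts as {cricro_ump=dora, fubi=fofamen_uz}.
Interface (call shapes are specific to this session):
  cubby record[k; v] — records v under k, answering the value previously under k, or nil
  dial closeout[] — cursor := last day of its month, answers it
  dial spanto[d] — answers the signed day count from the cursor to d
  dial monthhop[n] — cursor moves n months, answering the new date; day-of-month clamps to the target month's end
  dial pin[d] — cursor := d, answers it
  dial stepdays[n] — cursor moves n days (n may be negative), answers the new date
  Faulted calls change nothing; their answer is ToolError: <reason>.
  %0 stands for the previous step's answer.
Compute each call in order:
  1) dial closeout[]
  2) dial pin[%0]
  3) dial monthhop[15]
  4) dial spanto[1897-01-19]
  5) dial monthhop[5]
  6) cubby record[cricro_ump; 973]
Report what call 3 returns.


Answer: 1897-12-30

Derivation:
-- dial closeout() -> 1896-09-30
-- dial pin(d='%0') -> 1896-09-30
-- dial monthhop(n='15') -> 1897-12-30
-- dial spanto(d='1897-01-19') -> -345
-- dial monthhop(n='5') -> 1898-05-30
-- cubby record(k='cricro_ump', v='973') -> dora


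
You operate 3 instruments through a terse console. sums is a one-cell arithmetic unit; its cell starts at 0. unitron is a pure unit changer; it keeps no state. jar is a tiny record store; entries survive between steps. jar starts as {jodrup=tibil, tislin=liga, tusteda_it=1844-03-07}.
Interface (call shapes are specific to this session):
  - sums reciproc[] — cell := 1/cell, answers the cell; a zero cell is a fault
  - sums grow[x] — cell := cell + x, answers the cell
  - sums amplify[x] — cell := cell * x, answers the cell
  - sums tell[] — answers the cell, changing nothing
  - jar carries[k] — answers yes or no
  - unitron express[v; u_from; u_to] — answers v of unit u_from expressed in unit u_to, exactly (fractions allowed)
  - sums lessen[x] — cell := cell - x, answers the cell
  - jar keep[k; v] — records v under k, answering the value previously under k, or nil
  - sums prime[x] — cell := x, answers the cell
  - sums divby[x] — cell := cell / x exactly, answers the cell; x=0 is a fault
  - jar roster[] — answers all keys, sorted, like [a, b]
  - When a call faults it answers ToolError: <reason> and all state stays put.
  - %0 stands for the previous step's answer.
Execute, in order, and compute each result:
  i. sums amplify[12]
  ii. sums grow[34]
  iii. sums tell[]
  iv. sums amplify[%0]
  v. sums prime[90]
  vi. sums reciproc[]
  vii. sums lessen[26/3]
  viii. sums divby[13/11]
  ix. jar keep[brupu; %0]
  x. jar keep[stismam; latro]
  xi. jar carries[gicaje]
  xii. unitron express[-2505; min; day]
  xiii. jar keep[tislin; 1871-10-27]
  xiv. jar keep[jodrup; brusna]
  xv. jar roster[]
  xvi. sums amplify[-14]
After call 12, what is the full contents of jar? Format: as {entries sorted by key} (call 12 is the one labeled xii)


Answer: {brupu=-8569/1170, jodrup=tibil, stismam=latro, tislin=liga, tusteda_it=1844-03-07}

Derivation:
>> sums amplify(x='12')
<< 0
>> sums grow(x='34')
<< 34
>> sums tell()
<< 34
>> sums amplify(x='%0')
<< 1156
>> sums prime(x='90')
<< 90
>> sums reciproc()
<< 1/90
>> sums lessen(x='26/3')
<< -779/90
>> sums divby(x='13/11')
<< -8569/1170
>> jar keep(k='brupu', v='%0')
<< nil
>> jar keep(k='stismam', v='latro')
<< nil
>> jar carries(k='gicaje')
<< no
>> unitron express(v='-2505', u_from='min', u_to='day')
<< -167/96
>> jar keep(k='tislin', v='1871-10-27')
<< liga
>> jar keep(k='jodrup', v='brusna')
<< tibil
>> jar roster()
<< [brupu, jodrup, stismam, tislin, tusteda_it]
>> sums amplify(x='-14')
<< 59983/585


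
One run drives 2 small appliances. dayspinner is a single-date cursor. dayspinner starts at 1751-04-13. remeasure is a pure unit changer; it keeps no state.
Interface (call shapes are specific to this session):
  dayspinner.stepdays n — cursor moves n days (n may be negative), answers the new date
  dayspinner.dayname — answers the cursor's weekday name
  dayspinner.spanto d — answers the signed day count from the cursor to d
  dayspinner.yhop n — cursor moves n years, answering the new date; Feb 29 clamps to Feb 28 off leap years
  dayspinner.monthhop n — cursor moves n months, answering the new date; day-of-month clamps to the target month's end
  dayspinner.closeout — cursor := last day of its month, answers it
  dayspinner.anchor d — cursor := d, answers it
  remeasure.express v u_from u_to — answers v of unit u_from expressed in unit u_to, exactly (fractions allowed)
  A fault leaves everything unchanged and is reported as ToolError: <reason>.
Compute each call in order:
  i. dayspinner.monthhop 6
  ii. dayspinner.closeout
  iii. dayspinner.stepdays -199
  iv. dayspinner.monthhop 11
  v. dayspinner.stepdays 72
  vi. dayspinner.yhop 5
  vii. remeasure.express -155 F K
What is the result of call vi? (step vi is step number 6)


> dayspinner.monthhop n→6
[out] 1751-10-13
> dayspinner.closeout
[out] 1751-10-31
> dayspinner.stepdays n→-199
[out] 1751-04-15
> dayspinner.monthhop n→11
[out] 1752-03-15
> dayspinner.stepdays n→72
[out] 1752-05-26
> dayspinner.yhop n→5
[out] 1757-05-26
> remeasure.express v→-155 u_from→F u_to→K
[out] 30467/180

Answer: 1757-05-26


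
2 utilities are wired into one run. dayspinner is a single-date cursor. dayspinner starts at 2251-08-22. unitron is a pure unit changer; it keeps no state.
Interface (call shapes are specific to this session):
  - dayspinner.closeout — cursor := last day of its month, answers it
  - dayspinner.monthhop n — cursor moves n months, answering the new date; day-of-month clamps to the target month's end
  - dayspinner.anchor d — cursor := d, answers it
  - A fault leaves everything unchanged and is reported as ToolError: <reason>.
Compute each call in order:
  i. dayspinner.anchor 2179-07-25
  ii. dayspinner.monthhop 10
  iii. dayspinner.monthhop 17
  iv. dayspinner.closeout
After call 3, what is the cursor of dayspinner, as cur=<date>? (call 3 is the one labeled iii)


Answer: cur=2181-10-25

Derivation:
Act: anchor[d='2179-07-25']
Obs: 2179-07-25
Act: monthhop[n='10']
Obs: 2180-05-25
Act: monthhop[n='17']
Obs: 2181-10-25
Act: closeout[]
Obs: 2181-10-31


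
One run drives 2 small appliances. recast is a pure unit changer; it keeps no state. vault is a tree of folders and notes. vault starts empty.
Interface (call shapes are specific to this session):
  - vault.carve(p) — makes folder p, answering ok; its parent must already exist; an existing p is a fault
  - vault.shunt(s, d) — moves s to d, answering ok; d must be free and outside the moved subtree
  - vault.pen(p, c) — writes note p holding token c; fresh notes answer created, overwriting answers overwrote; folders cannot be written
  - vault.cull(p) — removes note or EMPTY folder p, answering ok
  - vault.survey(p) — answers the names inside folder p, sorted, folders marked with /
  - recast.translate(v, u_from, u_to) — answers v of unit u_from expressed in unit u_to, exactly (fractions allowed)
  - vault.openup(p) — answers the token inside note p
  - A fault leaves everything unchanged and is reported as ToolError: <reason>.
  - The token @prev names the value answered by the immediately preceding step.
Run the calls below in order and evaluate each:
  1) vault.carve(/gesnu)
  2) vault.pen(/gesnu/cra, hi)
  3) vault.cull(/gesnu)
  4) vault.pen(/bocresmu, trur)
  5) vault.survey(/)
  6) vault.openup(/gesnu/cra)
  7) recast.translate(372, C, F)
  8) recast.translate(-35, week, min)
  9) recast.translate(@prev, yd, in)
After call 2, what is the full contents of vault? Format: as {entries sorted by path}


% carve p→/gesnu
:: ok
% pen p→/gesnu/cra c→hi
:: created
% cull p→/gesnu
:: ToolError: not empty
% pen p→/bocresmu c→trur
:: created
% survey p→/
:: [bocresmu, gesnu/]
% openup p→/gesnu/cra
:: hi
% translate v→372 u_from→C u_to→F
:: 3508/5
% translate v→-35 u_from→week u_to→min
:: -352800
% translate v→@prev u_from→yd u_to→in
:: -12700800

Answer: {gesnu/, gesnu/cra=hi}


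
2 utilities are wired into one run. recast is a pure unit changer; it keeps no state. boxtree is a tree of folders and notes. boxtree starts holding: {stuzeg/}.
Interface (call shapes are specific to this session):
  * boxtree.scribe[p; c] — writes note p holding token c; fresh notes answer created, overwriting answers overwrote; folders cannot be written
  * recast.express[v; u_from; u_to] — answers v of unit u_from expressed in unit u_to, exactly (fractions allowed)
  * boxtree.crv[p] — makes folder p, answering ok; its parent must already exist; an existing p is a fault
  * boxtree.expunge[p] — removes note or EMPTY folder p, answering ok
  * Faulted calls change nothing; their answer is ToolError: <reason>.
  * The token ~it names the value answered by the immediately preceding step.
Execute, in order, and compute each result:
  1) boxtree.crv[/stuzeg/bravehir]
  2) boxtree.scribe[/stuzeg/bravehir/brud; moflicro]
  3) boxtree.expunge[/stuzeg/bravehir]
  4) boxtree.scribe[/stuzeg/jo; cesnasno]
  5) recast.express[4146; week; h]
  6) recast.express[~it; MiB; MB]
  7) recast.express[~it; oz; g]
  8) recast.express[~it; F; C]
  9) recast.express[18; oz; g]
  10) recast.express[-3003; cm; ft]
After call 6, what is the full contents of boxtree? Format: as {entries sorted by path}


Answer: {stuzeg/, stuzeg/bravehir/, stuzeg/bravehir/brud=moflicro, stuzeg/jo=cesnasno}

Derivation:
// 1. boxtree.crv(/stuzeg/bravehir) => ok
// 2. boxtree.scribe(/stuzeg/bravehir/brud, moflicro) => created
// 3. boxtree.expunge(/stuzeg/bravehir) => ToolError: not empty
// 4. boxtree.scribe(/stuzeg/jo, cesnasno) => created
// 5. recast.express(4146, week, h) => 696528
// 6. recast.express(~it, MiB, MB) => 11411914752/15625
// 7. recast.express(~it, oz, g) => 1011007316132352/48828125
// 8. recast.express(~it, F, C) => 1011005753632352/87890625
// 9. recast.express(18, oz, g) => 408233133/800000
// 10. recast.express(-3003, cm, ft) => -25025/254


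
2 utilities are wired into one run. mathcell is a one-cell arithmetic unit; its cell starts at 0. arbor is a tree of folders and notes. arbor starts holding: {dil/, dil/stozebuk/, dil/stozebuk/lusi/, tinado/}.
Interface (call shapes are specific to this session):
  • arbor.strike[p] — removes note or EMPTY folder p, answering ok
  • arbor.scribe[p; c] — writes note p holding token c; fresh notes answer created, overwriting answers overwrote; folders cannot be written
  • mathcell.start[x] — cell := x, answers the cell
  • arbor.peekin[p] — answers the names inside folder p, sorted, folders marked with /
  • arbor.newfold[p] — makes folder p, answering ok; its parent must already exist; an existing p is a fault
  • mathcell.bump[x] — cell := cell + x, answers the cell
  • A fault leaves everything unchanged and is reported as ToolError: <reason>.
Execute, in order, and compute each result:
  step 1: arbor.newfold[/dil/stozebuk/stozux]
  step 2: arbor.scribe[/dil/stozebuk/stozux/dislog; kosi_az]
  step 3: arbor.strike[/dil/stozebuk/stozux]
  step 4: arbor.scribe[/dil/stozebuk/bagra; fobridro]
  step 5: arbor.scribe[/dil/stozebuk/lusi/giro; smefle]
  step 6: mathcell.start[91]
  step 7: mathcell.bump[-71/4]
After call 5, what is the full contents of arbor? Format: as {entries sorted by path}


Answer: {dil/, dil/stozebuk/, dil/stozebuk/bagra=fobridro, dil/stozebuk/lusi/, dil/stozebuk/lusi/giro=smefle, dil/stozebuk/stozux/, dil/stozebuk/stozux/dislog=kosi_az, tinado/}

Derivation:
CALL arbor.newfold[p→/dil/stozebuk/stozux]
RET  ok
CALL arbor.scribe[p→/dil/stozebuk/stozux/dislog; c→kosi_az]
RET  created
CALL arbor.strike[p→/dil/stozebuk/stozux]
RET  ToolError: not empty
CALL arbor.scribe[p→/dil/stozebuk/bagra; c→fobridro]
RET  created
CALL arbor.scribe[p→/dil/stozebuk/lusi/giro; c→smefle]
RET  created
CALL mathcell.start[x→91]
RET  91
CALL mathcell.bump[x→-71/4]
RET  293/4


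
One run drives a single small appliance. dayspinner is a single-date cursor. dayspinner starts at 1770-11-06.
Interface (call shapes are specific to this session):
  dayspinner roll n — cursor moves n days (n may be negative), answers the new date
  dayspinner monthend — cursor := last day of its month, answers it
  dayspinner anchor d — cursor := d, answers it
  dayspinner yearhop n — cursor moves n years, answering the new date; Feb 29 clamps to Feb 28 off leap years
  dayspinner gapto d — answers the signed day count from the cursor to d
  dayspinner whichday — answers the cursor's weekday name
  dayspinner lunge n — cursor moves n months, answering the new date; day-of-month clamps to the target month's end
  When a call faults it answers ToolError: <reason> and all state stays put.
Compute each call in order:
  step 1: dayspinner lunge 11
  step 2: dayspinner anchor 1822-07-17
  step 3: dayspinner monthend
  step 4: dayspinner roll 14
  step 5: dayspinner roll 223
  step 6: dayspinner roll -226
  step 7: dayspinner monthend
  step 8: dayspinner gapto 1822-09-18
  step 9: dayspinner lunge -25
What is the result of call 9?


% dayspinner lunge n=11
= 1771-10-06
% dayspinner anchor d=1822-07-17
= 1822-07-17
% dayspinner monthend
= 1822-07-31
% dayspinner roll n=14
= 1822-08-14
% dayspinner roll n=223
= 1823-03-25
% dayspinner roll n=-226
= 1822-08-11
% dayspinner monthend
= 1822-08-31
% dayspinner gapto d=1822-09-18
= 18
% dayspinner lunge n=-25
= 1820-07-31

Answer: 1820-07-31


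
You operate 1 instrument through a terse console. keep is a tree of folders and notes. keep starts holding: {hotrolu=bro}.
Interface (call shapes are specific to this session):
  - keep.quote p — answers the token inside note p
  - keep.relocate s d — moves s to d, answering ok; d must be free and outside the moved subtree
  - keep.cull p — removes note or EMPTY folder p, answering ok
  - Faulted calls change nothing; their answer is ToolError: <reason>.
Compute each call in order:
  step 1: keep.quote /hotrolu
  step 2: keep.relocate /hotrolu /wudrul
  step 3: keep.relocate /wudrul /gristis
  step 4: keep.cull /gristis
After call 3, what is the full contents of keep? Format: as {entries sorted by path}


Answer: {gristis=bro}

Derivation:
==> keep.quote(p→/hotrolu)
<== bro
==> keep.relocate(s→/hotrolu, d→/wudrul)
<== ok
==> keep.relocate(s→/wudrul, d→/gristis)
<== ok
==> keep.cull(p→/gristis)
<== ok


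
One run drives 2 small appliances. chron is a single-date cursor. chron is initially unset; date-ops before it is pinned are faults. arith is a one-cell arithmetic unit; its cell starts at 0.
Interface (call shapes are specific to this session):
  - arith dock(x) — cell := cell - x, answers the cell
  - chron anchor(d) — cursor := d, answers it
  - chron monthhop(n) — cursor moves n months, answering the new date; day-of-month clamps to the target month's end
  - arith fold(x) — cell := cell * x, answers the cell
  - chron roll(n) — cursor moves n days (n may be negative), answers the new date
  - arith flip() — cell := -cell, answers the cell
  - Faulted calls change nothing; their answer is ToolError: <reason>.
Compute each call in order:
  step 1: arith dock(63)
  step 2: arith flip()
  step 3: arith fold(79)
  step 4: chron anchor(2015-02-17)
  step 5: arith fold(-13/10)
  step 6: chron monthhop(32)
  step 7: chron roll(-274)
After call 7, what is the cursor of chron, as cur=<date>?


Answer: cur=2017-01-16

Derivation:
! arith dock(x: 63) -> -63
! arith flip() -> 63
! arith fold(x: 79) -> 4977
! chron anchor(d: 2015-02-17) -> 2015-02-17
! arith fold(x: -13/10) -> -64701/10
! chron monthhop(n: 32) -> 2017-10-17
! chron roll(n: -274) -> 2017-01-16


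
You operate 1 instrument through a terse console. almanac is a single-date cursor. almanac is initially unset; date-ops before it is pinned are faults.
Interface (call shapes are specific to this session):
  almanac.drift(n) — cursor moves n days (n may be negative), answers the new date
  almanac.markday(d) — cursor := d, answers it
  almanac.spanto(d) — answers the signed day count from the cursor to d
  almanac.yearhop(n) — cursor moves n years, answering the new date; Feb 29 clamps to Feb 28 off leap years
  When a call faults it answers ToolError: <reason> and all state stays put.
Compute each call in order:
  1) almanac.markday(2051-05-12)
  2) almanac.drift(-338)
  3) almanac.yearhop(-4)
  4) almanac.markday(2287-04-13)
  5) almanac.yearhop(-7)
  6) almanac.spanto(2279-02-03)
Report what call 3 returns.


Step: almanac.markday[2051-05-12]
Result: 2051-05-12
Step: almanac.drift[-338]
Result: 2050-06-08
Step: almanac.yearhop[-4]
Result: 2046-06-08
Step: almanac.markday[2287-04-13]
Result: 2287-04-13
Step: almanac.yearhop[-7]
Result: 2280-04-13
Step: almanac.spanto[2279-02-03]
Result: -435

Answer: 2046-06-08


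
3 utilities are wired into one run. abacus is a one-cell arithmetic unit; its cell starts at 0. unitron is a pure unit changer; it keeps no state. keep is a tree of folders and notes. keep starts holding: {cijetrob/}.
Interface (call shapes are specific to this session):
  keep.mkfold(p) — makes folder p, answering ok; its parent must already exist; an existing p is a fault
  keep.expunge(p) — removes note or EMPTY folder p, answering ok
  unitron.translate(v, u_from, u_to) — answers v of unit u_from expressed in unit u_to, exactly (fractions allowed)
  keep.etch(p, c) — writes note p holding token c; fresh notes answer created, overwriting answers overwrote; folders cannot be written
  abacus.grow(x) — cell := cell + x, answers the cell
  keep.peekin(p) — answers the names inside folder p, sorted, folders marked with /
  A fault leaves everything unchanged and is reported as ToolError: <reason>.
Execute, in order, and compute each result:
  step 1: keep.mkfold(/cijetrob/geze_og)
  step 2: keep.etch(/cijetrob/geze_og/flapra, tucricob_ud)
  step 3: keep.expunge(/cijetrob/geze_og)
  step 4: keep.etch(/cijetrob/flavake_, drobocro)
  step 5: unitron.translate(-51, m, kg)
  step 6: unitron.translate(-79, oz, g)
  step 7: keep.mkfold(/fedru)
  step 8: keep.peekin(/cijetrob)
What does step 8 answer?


-> keep.mkfold(p→/cijetrob/geze_og)
<- ok
-> keep.etch(p→/cijetrob/geze_og/flapra, c→tucricob_ud)
<- created
-> keep.expunge(p→/cijetrob/geze_og)
<- ToolError: not empty
-> keep.etch(p→/cijetrob/flavake_, c→drobocro)
<- created
-> unitron.translate(v→-51, u_from→m, u_to→kg)
<- ToolError: incompatible units
-> unitron.translate(v→-79, u_from→oz, u_to→g)
<- -3583379723/1600000
-> keep.mkfold(p→/fedru)
<- ok
-> keep.peekin(p→/cijetrob)
<- [flavake_, geze_og/]

Answer: [flavake_, geze_og/]


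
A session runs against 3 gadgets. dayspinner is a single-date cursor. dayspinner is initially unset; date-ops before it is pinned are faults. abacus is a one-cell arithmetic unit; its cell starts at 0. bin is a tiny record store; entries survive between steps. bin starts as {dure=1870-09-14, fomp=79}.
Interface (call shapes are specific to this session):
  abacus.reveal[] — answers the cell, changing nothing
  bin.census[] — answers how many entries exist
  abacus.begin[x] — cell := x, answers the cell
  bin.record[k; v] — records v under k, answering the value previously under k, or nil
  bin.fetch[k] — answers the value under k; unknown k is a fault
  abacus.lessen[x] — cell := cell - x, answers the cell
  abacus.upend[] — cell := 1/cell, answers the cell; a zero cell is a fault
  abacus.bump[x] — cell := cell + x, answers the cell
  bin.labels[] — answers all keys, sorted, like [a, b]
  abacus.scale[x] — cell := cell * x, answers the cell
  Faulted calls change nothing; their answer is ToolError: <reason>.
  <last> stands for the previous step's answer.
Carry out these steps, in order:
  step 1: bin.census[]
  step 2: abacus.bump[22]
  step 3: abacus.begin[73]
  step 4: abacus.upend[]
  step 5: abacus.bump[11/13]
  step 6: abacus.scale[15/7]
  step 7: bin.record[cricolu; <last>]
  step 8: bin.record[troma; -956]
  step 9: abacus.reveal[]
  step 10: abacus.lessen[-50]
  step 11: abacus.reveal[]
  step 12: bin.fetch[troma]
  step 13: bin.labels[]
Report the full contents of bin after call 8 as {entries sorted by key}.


Answer: {cricolu=12240/6643, dure=1870-09-14, fomp=79, troma=-956}

Derivation:
>>> census
[out] 2
>>> bump x: 22
[out] 22
>>> begin x: 73
[out] 73
>>> upend
[out] 1/73
>>> bump x: 11/13
[out] 816/949
>>> scale x: 15/7
[out] 12240/6643
>>> record k: cricolu v: <last>
[out] nil
>>> record k: troma v: -956
[out] nil
>>> reveal
[out] 12240/6643
>>> lessen x: -50
[out] 344390/6643
>>> reveal
[out] 344390/6643
>>> fetch k: troma
[out] -956
>>> labels
[out] [cricolu, dure, fomp, troma]


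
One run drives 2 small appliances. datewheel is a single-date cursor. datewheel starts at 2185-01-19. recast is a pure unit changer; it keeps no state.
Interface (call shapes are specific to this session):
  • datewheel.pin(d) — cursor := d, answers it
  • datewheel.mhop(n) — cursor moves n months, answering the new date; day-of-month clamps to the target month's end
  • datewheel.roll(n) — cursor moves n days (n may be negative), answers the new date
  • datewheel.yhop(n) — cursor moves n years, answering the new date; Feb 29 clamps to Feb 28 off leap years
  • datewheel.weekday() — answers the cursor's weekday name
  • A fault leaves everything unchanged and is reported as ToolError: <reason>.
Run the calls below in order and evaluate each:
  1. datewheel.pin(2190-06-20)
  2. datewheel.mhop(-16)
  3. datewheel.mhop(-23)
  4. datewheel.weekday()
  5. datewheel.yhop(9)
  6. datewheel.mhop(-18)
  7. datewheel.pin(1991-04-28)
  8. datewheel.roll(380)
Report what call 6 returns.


Answer: 2194-09-20

Derivation:
> datewheel.pin 2190-06-20
  2190-06-20
> datewheel.mhop -16
  2189-02-20
> datewheel.mhop -23
  2187-03-20
> datewheel.weekday
  Tuesday
> datewheel.yhop 9
  2196-03-20
> datewheel.mhop -18
  2194-09-20
> datewheel.pin 1991-04-28
  1991-04-28
> datewheel.roll 380
  1992-05-12


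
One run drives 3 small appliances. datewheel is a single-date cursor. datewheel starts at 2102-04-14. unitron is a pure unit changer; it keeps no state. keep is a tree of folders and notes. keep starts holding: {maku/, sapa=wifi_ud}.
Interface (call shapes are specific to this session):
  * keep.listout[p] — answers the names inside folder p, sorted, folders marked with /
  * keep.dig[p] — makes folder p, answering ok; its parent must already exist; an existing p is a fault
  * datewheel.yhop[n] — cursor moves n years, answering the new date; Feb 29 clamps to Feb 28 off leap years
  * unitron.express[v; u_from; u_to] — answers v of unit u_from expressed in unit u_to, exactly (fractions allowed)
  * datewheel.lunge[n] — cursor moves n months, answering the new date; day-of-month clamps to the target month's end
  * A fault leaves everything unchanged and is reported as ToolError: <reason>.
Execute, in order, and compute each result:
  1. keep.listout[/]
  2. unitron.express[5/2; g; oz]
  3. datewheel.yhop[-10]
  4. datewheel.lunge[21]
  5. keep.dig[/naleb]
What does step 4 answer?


-- keep.listout(p: /) ~> [maku/, sapa]
-- unitron.express(v: 5/2, u_from: g, u_to: oz) ~> 4000000/45359237
-- datewheel.yhop(n: -10) ~> 2092-04-14
-- datewheel.lunge(n: 21) ~> 2094-01-14
-- keep.dig(p: /naleb) ~> ok

Answer: 2094-01-14


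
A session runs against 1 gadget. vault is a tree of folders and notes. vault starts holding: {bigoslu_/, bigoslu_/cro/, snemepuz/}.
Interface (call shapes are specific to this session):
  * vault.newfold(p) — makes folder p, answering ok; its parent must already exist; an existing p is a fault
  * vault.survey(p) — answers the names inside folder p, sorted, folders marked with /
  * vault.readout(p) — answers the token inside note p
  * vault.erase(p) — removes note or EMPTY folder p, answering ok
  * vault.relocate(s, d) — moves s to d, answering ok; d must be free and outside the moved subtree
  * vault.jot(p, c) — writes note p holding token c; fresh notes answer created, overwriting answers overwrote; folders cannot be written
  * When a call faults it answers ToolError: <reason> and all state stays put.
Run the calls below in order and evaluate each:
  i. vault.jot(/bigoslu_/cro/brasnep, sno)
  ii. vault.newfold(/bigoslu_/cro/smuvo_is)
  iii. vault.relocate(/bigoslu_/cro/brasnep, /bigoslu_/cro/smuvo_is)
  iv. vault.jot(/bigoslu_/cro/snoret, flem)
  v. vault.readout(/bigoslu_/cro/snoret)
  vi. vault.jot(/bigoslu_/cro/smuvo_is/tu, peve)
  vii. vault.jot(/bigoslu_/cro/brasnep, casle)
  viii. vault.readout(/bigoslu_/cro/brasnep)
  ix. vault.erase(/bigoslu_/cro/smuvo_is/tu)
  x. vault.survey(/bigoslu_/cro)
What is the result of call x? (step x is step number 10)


Invoking jot using p→/bigoslu_/cro/brasnep, c→sno, giving created.
I use newfold using p→/bigoslu_/cro/smuvo_is, and see ok.
I use relocate using s→/bigoslu_/cro/brasnep, d→/bigoslu_/cro/smuvo_is, giving ToolError: exists.
Next I call jot using p→/bigoslu_/cro/snoret, c→flem, → created.
I run readout using p→/bigoslu_/cro/snoret, → flem.
I call jot using p→/bigoslu_/cro/smuvo_is/tu, c→peve, yielding created.
I call jot using p→/bigoslu_/cro/brasnep, c→casle, yielding overwrote.
Using readout using p→/bigoslu_/cro/brasnep, → casle.
Using erase using p→/bigoslu_/cro/smuvo_is/tu, → ok.
Now I run survey using p→/bigoslu_/cro, which returns [brasnep, smuvo_is/, snoret].

Answer: [brasnep, smuvo_is/, snoret]


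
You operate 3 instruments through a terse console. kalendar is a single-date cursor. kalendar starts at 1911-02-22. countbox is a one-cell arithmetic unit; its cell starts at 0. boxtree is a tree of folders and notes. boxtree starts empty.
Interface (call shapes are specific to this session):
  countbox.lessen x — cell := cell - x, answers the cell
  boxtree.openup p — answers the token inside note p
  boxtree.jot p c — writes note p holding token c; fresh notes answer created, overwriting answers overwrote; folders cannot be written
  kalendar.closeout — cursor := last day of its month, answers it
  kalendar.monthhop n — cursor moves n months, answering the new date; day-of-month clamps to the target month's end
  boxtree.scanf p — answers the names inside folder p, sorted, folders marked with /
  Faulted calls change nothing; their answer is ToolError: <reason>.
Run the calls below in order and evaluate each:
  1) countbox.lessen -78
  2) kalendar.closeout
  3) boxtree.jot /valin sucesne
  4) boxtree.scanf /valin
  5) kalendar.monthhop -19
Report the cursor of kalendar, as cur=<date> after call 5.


Answer: cur=1909-07-28

Derivation:
% 1. lessen(-78) => 78
% 2. closeout() => 1911-02-28
% 3. jot(/valin, sucesne) => created
% 4. scanf(/valin) => ToolError: not a directory
% 5. monthhop(-19) => 1909-07-28


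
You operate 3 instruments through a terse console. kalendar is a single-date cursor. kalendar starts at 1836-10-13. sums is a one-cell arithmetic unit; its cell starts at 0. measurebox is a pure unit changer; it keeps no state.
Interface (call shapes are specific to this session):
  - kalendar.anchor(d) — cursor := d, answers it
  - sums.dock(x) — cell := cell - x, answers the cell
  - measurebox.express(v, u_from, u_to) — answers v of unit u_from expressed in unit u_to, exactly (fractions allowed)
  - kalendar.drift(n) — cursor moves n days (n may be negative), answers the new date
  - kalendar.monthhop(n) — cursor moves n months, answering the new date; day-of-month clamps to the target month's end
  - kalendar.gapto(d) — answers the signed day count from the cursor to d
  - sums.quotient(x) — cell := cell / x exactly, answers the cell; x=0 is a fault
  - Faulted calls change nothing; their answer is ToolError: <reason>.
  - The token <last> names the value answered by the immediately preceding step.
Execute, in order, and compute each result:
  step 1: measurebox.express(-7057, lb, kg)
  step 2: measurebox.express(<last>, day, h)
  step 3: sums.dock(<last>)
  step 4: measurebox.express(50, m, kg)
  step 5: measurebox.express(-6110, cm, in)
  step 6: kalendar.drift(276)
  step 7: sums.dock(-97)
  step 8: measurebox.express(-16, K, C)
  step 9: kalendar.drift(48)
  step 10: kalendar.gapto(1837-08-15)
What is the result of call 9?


Step: express[-7057; lb; kg]
Result: -320100135509/100000000
Step: express[<last>; day; h]
Result: -960300406527/12500000
Step: dock[<last>]
Result: 960300406527/12500000
Step: express[50; m; kg]
Result: ToolError: incompatible units
Step: express[-6110; cm; in]
Result: -305500/127
Step: drift[276]
Result: 1837-07-16
Step: dock[-97]
Result: 961512906527/12500000
Step: express[-16; K; C]
Result: -5783/20
Step: drift[48]
Result: 1837-09-02
Step: gapto[1837-08-15]
Result: -18

Answer: 1837-09-02


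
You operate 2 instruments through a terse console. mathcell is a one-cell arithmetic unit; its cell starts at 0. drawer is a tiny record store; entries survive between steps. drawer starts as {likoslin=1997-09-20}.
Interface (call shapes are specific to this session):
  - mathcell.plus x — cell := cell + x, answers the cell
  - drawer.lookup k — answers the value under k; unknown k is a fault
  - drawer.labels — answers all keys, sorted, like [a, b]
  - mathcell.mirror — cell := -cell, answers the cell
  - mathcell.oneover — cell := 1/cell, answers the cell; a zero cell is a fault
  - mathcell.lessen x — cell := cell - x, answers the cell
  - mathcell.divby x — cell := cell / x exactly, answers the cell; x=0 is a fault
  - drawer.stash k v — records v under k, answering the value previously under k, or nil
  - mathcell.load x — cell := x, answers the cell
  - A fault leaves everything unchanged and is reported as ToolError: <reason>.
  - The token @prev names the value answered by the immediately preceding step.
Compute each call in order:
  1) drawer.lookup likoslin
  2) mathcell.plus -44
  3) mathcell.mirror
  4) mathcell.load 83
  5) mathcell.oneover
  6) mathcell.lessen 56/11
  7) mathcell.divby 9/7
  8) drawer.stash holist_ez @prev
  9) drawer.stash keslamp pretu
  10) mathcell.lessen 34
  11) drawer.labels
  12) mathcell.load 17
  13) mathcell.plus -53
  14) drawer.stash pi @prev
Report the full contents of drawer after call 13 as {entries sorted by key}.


Answer: {holist_ez=-32459/8217, keslamp=pretu, likoslin=1997-09-20}

Derivation:
Act: lookup[k: likoslin]
Obs: 1997-09-20
Act: plus[x: -44]
Obs: -44
Act: mirror[]
Obs: 44
Act: load[x: 83]
Obs: 83
Act: oneover[]
Obs: 1/83
Act: lessen[x: 56/11]
Obs: -4637/913
Act: divby[x: 9/7]
Obs: -32459/8217
Act: stash[k: holist_ez; v: @prev]
Obs: nil
Act: stash[k: keslamp; v: pretu]
Obs: nil
Act: lessen[x: 34]
Obs: -311837/8217
Act: labels[]
Obs: [holist_ez, keslamp, likoslin]
Act: load[x: 17]
Obs: 17
Act: plus[x: -53]
Obs: -36
Act: stash[k: pi; v: @prev]
Obs: nil


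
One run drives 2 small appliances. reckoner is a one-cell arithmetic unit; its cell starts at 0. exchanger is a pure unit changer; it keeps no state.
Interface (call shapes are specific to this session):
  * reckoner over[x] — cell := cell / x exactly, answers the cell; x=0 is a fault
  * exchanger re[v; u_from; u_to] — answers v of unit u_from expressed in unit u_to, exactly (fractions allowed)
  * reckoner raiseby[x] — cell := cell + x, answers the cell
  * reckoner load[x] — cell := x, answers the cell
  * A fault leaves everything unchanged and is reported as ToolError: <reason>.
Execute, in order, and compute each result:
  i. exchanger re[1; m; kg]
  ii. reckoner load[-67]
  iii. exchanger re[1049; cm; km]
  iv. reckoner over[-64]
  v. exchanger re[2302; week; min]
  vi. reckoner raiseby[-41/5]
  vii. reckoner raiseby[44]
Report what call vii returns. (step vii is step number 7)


> exchanger re v: 1 u_from: m u_to: kg
:: ToolError: incompatible units
> reckoner load x: -67
:: -67
> exchanger re v: 1049 u_from: cm u_to: km
:: 1049/100000
> reckoner over x: -64
:: 67/64
> exchanger re v: 2302 u_from: week u_to: min
:: 23204160
> reckoner raiseby x: -41/5
:: -2289/320
> reckoner raiseby x: 44
:: 11791/320

Answer: 11791/320


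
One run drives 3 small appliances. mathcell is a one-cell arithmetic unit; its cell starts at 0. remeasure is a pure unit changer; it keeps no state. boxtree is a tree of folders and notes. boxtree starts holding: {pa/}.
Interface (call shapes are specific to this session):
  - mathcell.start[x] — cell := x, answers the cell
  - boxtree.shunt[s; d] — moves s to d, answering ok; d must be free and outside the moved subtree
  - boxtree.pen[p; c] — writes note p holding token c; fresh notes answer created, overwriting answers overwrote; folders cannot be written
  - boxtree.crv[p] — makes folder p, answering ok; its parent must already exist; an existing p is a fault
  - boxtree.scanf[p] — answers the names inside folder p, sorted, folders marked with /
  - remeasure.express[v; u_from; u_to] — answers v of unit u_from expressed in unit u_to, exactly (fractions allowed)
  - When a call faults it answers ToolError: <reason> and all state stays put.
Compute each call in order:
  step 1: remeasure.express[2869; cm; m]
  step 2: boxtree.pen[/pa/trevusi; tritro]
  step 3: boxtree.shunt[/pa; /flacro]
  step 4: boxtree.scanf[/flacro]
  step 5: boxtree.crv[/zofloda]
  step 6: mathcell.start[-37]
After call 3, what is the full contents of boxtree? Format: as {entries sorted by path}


>> remeasure.express(v='2869', u_from='cm', u_to='m')
<< 2869/100
>> boxtree.pen(p='/pa/trevusi', c='tritro')
<< created
>> boxtree.shunt(s='/pa', d='/flacro')
<< ok
>> boxtree.scanf(p='/flacro')
<< [trevusi]
>> boxtree.crv(p='/zofloda')
<< ok
>> mathcell.start(x='-37')
<< -37

Answer: {flacro/, flacro/trevusi=tritro}
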